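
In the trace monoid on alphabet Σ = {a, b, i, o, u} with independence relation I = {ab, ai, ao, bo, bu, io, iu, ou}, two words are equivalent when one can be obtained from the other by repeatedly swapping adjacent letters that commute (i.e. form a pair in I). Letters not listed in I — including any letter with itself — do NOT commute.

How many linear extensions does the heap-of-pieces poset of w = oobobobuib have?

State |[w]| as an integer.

1260

drop 0:o onto floor
drop 1:o onto {0:o}
drop 2:b onto floor
drop 3:o onto {1:o}
drop 4:b onto {2:b}
drop 5:o onto {3:o}
drop 6:b onto {4:b}
drop 7:u onto floor
drop 8:i onto {6:b}
drop 9:b onto {8:i}
ground layer = {0:o, 2:b, 7:u}
drop-orders for the pieces not yet dropped (sum over which currently-grounded one goes next):
  1 to go: {5} 1  {7} 1  {9} 1
  2 to go: {3,5} 1  {5,7} 2  {5,9} 2  {7,9} 2  {8,9} 1
  3 to go: {1,3,5} 1  {3,5,7} 3  {3,5,9} 3  {5,7,9} 6  {5,8,9} 3  {6,8,9} 1  {7,8,9} 3
  4 to go: {0,1,3,5} 1  {1,3,5,7} 4  {1,3,5,9} 4  {3,5,7,9} 12  {3,5,8,9} 6  {4,6,8,9} 1  {5,6,8,9} 4  {5,7,8,9} 12  {6,7,8,9} 4
  5 to go: {0,1,3,5,7} 5  {0,1,3,5,9} 5  {1,3,5,7,9} 20  {1,3,5,8,9} 10  {2,4,6,8,9} 1  {3,5,6,8,9} 10  {3,5,7,8,9} 30  {4,5,6,8,9} 5  {4,6,7,8,9} 5  {5,6,7,8,9} 20
  6 to go: {0,1,3,5,7,9} 30  {0,1,3,5,8,9} 15  {1,3,5,6,8,9} 20  {1,3,5,7,8,9} 60  {2,4,5,6,8,9} 6  {2,4,6,7,8,9} 6  {3,4,5,6,8,9} 15  {3,5,6,7,8,9} 60  {4,5,6,7,8,9} 30
  7 to go: {0,1,3,5,6,8,9} 35  {0,1,3,5,7,8,9} 105  {1,3,4,5,6,8,9} 35  {1,3,5,6,7,8,9} 140  {2,3,4,5,6,8,9} 21  {2,4,5,6,7,8,9} 42  {3,4,5,6,7,8,9} 105
  8 to go: {0,1,3,4,5,6,8,9} 70  {0,1,3,5,6,7,8,9} 280  {1,2,3,4,5,6,8,9} 56  {1,3,4,5,6,7,8,9} 280  {2,3,4,5,6,7,8,9} 168
  if 0:o drops first: 504 orders
  if 2:b drops first: 630 orders
  if 7:u drops first: 126 orders
heap linearizations: 1260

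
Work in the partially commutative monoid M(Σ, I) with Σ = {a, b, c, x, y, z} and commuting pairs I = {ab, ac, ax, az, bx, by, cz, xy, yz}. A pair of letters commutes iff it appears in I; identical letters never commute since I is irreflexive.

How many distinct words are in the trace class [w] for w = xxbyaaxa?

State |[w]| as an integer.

280

drop 0:x onto floor
drop 1:x onto {0:x}
drop 2:b onto floor
drop 3:y onto floor
drop 4:a onto {3:y}
drop 5:a onto {4:a}
drop 6:x onto {1:x}
drop 7:a onto {5:a}
ground layer = {0:x, 2:b, 3:y}
drop-orders for the pieces not yet dropped (sum over which currently-grounded one goes next):
  1 to go: {2} 1  {6} 1  {7} 1
  2 to go: {1,6} 1  {2,6} 2  {2,7} 2  {5,7} 1  {6,7} 2
  3 to go: {0,1,6} 1  {1,2,6} 3  {1,6,7} 3  {2,5,7} 3  {2,6,7} 6  {4,5,7} 1  {5,6,7} 3
  4 to go: {0,1,2,6} 4  {0,1,6,7} 4  {1,2,6,7} 12  {1,5,6,7} 6  {2,4,5,7} 4  {2,5,6,7} 12  {3,4,5,7} 1  {4,5,6,7} 4
  5 to go: {0,1,2,6,7} 20  {0,1,5,6,7} 10  {1,2,5,6,7} 30  {1,4,5,6,7} 10  {2,3,4,5,7} 5  {2,4,5,6,7} 20  {3,4,5,6,7} 5
  6 to go: {0,1,2,5,6,7} 60  {0,1,4,5,6,7} 20  {1,2,4,5,6,7} 60  {1,3,4,5,6,7} 15  {2,3,4,5,6,7} 30
  if 0:x drops first: 105 orders
  if 2:b drops first: 35 orders
  if 3:y drops first: 140 orders
heap linearizations: 280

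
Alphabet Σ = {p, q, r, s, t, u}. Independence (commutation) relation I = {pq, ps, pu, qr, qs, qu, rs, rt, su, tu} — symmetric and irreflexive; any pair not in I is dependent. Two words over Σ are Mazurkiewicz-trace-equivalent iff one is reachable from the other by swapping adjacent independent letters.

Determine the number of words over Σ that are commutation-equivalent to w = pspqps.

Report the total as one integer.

piece 0:p — minimal
piece 1:s — minimal
piece 2:p rests on {0:p}
piece 3:q — minimal
piece 4:p rests on {2:p}
piece 5:s rests on {1:s}
minimal pieces: {0:p, 1:s, 3:q}
ways to finish when only these pieces remain (= sum over removing one remaining piece with nothing left below it):
  1 left: {3}→1  {4}→1  {5}→1
  2 left: {1,5}→1  {2,4}→1  {3,4}→2  {3,5}→2  {4,5}→2
  3 left: {0,2,4}→1  {1,3,5}→3  {1,4,5}→3  {2,3,4}→3  {2,4,5}→3  {3,4,5}→6
  4 left: {0,2,3,4}→4  {0,2,4,5}→4  {1,2,4,5}→6  {1,3,4,5}→12  {2,3,4,5}→12
  placing 0:p first → 30 extensions
  placing 1:s first → 20 extensions
  placing 3:q first → 10 extensions
total linear extensions = 60

60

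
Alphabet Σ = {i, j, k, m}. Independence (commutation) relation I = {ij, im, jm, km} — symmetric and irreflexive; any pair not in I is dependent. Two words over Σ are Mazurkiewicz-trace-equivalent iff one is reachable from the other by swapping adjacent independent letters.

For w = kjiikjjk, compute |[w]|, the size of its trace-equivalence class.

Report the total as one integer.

3

#0=k has no predecessor
#1=j depends on [0:k]
#2=i depends on [0:k]
#3=i depends on [2:i]
#4=k depends on [1:j, 3:i]
#5=j depends on [4:k]
#6=j depends on [5:j]
#7=k depends on [6:j]
sources: [0:k]
N(rest) = Σ N(rest − s) over sources s of rest; N(one piece) = 1:
  size 1 → [7]=1
  size 2 → [6,7]=1
  size 3 → [5,6,7]=1
  size 4 → [4,5,6,7]=1
  size 5 → [1,4,5,6,7]=1  [3,4,5,6,7]=1
  size 6 → [1,3,4,5,6,7]=2  [2,3,4,5,6,7]=1
  first=0(k) contributes 3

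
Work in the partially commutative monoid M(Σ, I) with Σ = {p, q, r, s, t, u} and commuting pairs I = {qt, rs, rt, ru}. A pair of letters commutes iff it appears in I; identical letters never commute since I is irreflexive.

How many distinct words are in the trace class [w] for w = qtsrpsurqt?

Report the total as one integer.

piece 0:q — minimal
piece 1:t — minimal
piece 2:s rests on {0:q, 1:t}
piece 3:r rests on {0:q}
piece 4:p rests on {2:s, 3:r}
piece 5:s rests on {4:p}
piece 6:u rests on {5:s}
piece 7:r rests on {4:p}
piece 8:q rests on {6:u, 7:r}
piece 9:t rests on {6:u}
minimal pieces: {0:q, 1:t}
ways to finish when only these pieces remain (= sum over removing one remaining piece with nothing left below it):
  1 left: {8}→1  {9}→1
  2 left: {7,8}→1  {8,9}→2
  3 left: {6,8,9}→2  {7,8,9}→3
  4 left: {5,6,8,9}→2  {6,7,8,9}→5
  5 left: {5,6,7,8,9}→7
  6 left: {4,5,6,7,8,9}→7
  7 left: {2,4,5,6,7,8,9}→7  {3,4,5,6,7,8,9}→7
  8 left: {1,2,4,5,6,7,8,9}→7  {2,3,4,5,6,7,8,9}→14
  placing 0:q first → 21 extensions
  placing 1:t first → 14 extensions
total linear extensions = 35

35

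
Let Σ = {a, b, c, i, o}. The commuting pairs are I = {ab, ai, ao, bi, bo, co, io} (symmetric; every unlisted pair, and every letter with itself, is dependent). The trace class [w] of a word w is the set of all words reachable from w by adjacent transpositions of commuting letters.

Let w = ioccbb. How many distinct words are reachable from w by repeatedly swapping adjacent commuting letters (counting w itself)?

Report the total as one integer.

0(i) covers ∅
1(o) covers ∅
2(c) covers 0:i
3(c) covers 2:c
4(b) covers 3:c
5(b) covers 4:b
floor of heap: 0:i, 1:o
completions by unplaced set U, small U first (add the entries for U minus each lowest piece of U):
  |U|=1: {1}:1  {5}:1
  |U|=2: {1,5}:2  {4,5}:1
  |U|=3: {1,4,5}:3  {3,4,5}:1
  |U|=4: {1,3,4,5}:4  {2,3,4,5}:1
  start at 0(i): 5
  start at 1(o): 1
sum over floor = 6

6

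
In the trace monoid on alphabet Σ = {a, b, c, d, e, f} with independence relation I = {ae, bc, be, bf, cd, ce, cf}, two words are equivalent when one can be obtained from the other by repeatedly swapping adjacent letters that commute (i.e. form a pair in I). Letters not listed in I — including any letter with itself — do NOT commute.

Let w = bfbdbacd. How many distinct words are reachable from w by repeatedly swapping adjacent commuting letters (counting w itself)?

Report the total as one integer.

drop 0:b onto floor
drop 1:f onto floor
drop 2:b onto {0:b}
drop 3:d onto {1:f, 2:b}
drop 4:b onto {3:d}
drop 5:a onto {4:b}
drop 6:c onto {5:a}
drop 7:d onto {5:a}
ground layer = {0:b, 1:f}
drop-orders for the pieces not yet dropped (sum over which currently-grounded one goes next):
  1 to go: {6} 1  {7} 1
  2 to go: {6,7} 2
  3 to go: {5,6,7} 2
  4 to go: {4,5,6,7} 2
  5 to go: {3,4,5,6,7} 2
  6 to go: {1,3,4,5,6,7} 2  {2,3,4,5,6,7} 2
  if 0:b drops first: 4 orders
  if 1:f drops first: 2 orders
heap linearizations: 6

6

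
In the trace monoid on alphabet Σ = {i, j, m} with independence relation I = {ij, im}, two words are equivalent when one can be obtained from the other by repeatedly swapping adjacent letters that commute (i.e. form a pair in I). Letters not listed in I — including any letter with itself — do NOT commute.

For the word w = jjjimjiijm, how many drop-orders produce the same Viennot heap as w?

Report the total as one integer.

0(j) covers ∅
1(j) covers 0:j
2(j) covers 1:j
3(i) covers ∅
4(m) covers 2:j
5(j) covers 4:m
6(i) covers 3:i
7(i) covers 6:i
8(j) covers 5:j
9(m) covers 8:j
floor of heap: 0:j, 3:i
completions by unplaced set U, small U first (add the entries for U minus each lowest piece of U):
  |U|=1: {7}:1  {9}:1
  |U|=2: {6,7}:1  {7,9}:2  {8,9}:1
  |U|=3: {3,6,7}:1  {5,8,9}:1  {6,7,9}:3  {7,8,9}:3
  |U|=4: {3,6,7,9}:4  {4,5,8,9}:1  {5,7,8,9}:4  {6,7,8,9}:6
  |U|=5: {2,4,5,8,9}:1  {3,6,7,8,9}:10  {4,5,7,8,9}:5  {5,6,7,8,9}:10
  |U|=6: {1,2,4,5,8,9}:1  {2,4,5,7,8,9}:6  {3,5,6,7,8,9}:20  {4,5,6,7,8,9}:15
  |U|=7: {0,1,2,4,5,8,9}:1  {1,2,4,5,7,8,9}:7  {2,4,5,6,7,8,9}:21  {3,4,5,6,7,8,9}:35
  |U|=8: {0,1,2,4,5,7,8,9}:8  {1,2,4,5,6,7,8,9}:28  {2,3,4,5,6,7,8,9}:56
  start at 0(j): 84
  start at 3(i): 36
sum over floor = 120

120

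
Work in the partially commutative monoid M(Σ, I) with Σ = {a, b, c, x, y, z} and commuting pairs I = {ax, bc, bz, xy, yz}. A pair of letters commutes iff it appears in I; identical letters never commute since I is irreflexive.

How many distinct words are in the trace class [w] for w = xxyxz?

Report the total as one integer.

5

drop 0:x onto floor
drop 1:x onto {0:x}
drop 2:y onto floor
drop 3:x onto {1:x}
drop 4:z onto {3:x}
ground layer = {0:x, 2:y}
drop-orders for the pieces not yet dropped (sum over which currently-grounded one goes next):
  1 to go: {2} 1  {4} 1
  2 to go: {2,4} 2  {3,4} 1
  3 to go: {1,3,4} 1  {2,3,4} 3
  if 0:x drops first: 4 orders
  if 2:y drops first: 1 orders
heap linearizations: 5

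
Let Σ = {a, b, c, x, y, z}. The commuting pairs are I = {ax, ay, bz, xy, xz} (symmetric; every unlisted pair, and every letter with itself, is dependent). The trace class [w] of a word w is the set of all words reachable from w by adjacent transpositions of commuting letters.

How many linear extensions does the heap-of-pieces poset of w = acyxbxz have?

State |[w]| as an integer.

7

piece 0:a — minimal
piece 1:c rests on {0:a}
piece 2:y rests on {1:c}
piece 3:x rests on {1:c}
piece 4:b rests on {2:y, 3:x}
piece 5:x rests on {4:b}
piece 6:z rests on {2:y}
minimal pieces: {0:a}
ways to finish when only these pieces remain (= sum over removing one remaining piece with nothing left below it):
  1 left: {5}→1  {6}→1
  2 left: {4,5}→1  {5,6}→2
  3 left: {3,4,5}→1  {4,5,6}→3
  4 left: {2,4,5,6}→3  {3,4,5,6}→4
  5 left: {2,3,4,5,6}→7
  placing 0:a first → 7 extensions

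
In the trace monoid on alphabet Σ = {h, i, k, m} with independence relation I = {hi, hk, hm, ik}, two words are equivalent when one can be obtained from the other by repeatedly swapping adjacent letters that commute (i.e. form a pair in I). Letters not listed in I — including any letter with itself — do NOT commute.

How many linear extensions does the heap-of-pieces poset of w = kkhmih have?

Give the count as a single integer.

0(k) covers ∅
1(k) covers 0:k
2(h) covers ∅
3(m) covers 1:k
4(i) covers 3:m
5(h) covers 2:h
floor of heap: 0:k, 2:h
completions by unplaced set U, small U first (add the entries for U minus each lowest piece of U):
  |U|=1: {4}:1  {5}:1
  |U|=2: {2,5}:1  {3,4}:1  {4,5}:2
  |U|=3: {1,3,4}:1  {2,4,5}:3  {3,4,5}:3
  |U|=4: {0,1,3,4}:1  {1,3,4,5}:4  {2,3,4,5}:6
  start at 0(k): 10
  start at 2(h): 5
sum over floor = 15

15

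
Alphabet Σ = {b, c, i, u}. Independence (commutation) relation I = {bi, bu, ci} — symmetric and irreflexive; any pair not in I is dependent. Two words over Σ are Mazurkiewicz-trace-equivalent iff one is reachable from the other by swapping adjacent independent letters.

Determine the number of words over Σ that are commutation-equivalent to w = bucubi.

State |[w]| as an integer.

piece 0:b — minimal
piece 1:u — minimal
piece 2:c rests on {0:b, 1:u}
piece 3:u rests on {2:c}
piece 4:b rests on {2:c}
piece 5:i rests on {3:u}
minimal pieces: {0:b, 1:u}
ways to finish when only these pieces remain (= sum over removing one remaining piece with nothing left below it):
  1 left: {4}→1  {5}→1
  2 left: {3,5}→1  {4,5}→2
  3 left: {3,4,5}→3
  4 left: {2,3,4,5}→3
  placing 0:b first → 3 extensions
  placing 1:u first → 3 extensions
total linear extensions = 6

6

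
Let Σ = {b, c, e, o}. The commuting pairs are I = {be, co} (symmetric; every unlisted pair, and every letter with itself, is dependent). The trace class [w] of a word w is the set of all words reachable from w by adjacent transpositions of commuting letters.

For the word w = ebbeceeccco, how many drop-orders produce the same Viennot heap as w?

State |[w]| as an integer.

0(e) covers ∅
1(b) covers ∅
2(b) covers 1:b
3(e) covers 0:e
4(c) covers 2:b, 3:e
5(e) covers 4:c
6(e) covers 5:e
7(c) covers 6:e
8(c) covers 7:c
9(c) covers 8:c
10(o) covers 6:e
floor of heap: 0:e, 1:b
completions by unplaced set U, small U first (add the entries for U minus each lowest piece of U):
  |U|=1: {9}:1  {10}:1
  |U|=2: {8,9}:1  {9,10}:2
  |U|=3: {7,8,9}:1  {8,9,10}:3
  |U|=4: {7,8,9,10}:4
  |U|=5: {6,7,8,9,10}:4
  |U|=6: {5,6,7,8,9,10}:4
  |U|=7: {4,5,6,7,8,9,10}:4
  |U|=8: {2,4,5,6,7,8,9,10}:4  {3,4,5,6,7,8,9,10}:4
  |U|=9: {0,3,4,5,6,7,8,9,10}:4  {1,2,4,5,6,7,8,9,10}:4  {2,3,4,5,6,7,8,9,10}:8
  start at 0(e): 12
  start at 1(b): 12
sum over floor = 24

24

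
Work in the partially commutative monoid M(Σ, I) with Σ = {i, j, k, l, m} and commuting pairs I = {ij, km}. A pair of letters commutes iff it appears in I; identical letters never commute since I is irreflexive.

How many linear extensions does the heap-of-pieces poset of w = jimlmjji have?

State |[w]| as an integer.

6

drop 0:j onto floor
drop 1:i onto floor
drop 2:m onto {0:j, 1:i}
drop 3:l onto {2:m}
drop 4:m onto {3:l}
drop 5:j onto {4:m}
drop 6:j onto {5:j}
drop 7:i onto {4:m}
ground layer = {0:j, 1:i}
drop-orders for the pieces not yet dropped (sum over which currently-grounded one goes next):
  1 to go: {6} 1  {7} 1
  2 to go: {5,6} 1  {6,7} 2
  3 to go: {5,6,7} 3
  4 to go: {4,5,6,7} 3
  5 to go: {3,4,5,6,7} 3
  6 to go: {2,3,4,5,6,7} 3
  if 0:j drops first: 3 orders
  if 1:i drops first: 3 orders
heap linearizations: 6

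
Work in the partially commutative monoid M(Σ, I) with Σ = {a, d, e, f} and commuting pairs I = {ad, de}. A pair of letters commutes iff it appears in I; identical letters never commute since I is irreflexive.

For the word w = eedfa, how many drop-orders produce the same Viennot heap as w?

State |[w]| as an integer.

3

#0=e has no predecessor
#1=e depends on [0:e]
#2=d has no predecessor
#3=f depends on [1:e, 2:d]
#4=a depends on [3:f]
sources: [0:e, 2:d]
N(rest) = Σ N(rest − s) over sources s of rest; N(one piece) = 1:
  size 1 → [4]=1
  size 2 → [3,4]=1
  size 3 → [1,3,4]=1  [2,3,4]=1
  first=0(e) contributes 2
  first=2(d) contributes 1
|[w]| = 3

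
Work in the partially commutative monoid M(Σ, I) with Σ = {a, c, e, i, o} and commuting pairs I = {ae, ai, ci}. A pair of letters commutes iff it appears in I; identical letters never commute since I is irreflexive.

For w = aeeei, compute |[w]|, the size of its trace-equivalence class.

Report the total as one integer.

piece 0:a — minimal
piece 1:e — minimal
piece 2:e rests on {1:e}
piece 3:e rests on {2:e}
piece 4:i rests on {3:e}
minimal pieces: {0:a, 1:e}
ways to finish when only these pieces remain (= sum over removing one remaining piece with nothing left below it):
  1 left: {0}→1  {4}→1
  2 left: {0,4}→2  {3,4}→1
  3 left: {0,3,4}→3  {2,3,4}→1
  placing 0:a first → 1 extensions
  placing 1:e first → 4 extensions
total linear extensions = 5

5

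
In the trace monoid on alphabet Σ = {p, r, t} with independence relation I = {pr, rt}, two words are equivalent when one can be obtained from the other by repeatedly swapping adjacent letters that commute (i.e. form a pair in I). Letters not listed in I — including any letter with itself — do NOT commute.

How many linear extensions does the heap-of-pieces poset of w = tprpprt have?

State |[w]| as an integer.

#0=t has no predecessor
#1=p depends on [0:t]
#2=r has no predecessor
#3=p depends on [1:p]
#4=p depends on [3:p]
#5=r depends on [2:r]
#6=t depends on [4:p]
sources: [0:t, 2:r]
N(rest) = Σ N(rest − s) over sources s of rest; N(one piece) = 1:
  size 1 → [5]=1  [6]=1
  size 2 → [2,5]=1  [4,6]=1  [5,6]=2
  size 3 → [2,5,6]=3  [3,4,6]=1  [4,5,6]=3
  size 4 → [1,3,4,6]=1  [2,4,5,6]=6  [3,4,5,6]=4
  size 5 → [0,1,3,4,6]=1  [1,3,4,5,6]=5  [2,3,4,5,6]=10
  first=0(t) contributes 15
  first=2(r) contributes 6
|[w]| = 21

21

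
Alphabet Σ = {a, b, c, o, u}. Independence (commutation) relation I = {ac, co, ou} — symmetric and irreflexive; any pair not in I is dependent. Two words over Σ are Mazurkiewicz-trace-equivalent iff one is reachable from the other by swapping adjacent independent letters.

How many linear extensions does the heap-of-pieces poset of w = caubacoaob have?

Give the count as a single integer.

10

0(c) covers ∅
1(a) covers ∅
2(u) covers 0:c, 1:a
3(b) covers 2:u
4(a) covers 3:b
5(c) covers 3:b
6(o) covers 4:a
7(a) covers 6:o
8(o) covers 7:a
9(b) covers 5:c, 8:o
floor of heap: 0:c, 1:a
completions by unplaced set U, small U first (add the entries for U minus each lowest piece of U):
  |U|=1: {9}:1
  |U|=2: {5,9}:1  {8,9}:1
  |U|=3: {5,8,9}:2  {7,8,9}:1
  |U|=4: {5,7,8,9}:3  {6,7,8,9}:1
  |U|=5: {4,6,7,8,9}:1  {5,6,7,8,9}:4
  |U|=6: {4,5,6,7,8,9}:5
  |U|=7: {3,4,5,6,7,8,9}:5
  |U|=8: {2,3,4,5,6,7,8,9}:5
  start at 0(c): 5
  start at 1(a): 5
sum over floor = 10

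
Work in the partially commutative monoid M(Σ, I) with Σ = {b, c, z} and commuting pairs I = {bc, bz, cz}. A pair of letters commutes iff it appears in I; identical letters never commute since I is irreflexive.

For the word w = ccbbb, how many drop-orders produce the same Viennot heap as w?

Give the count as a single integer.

0(c) covers ∅
1(c) covers 0:c
2(b) covers ∅
3(b) covers 2:b
4(b) covers 3:b
floor of heap: 0:c, 2:b
completions by unplaced set U, small U first (add the entries for U minus each lowest piece of U):
  |U|=1: {1}:1  {4}:1
  |U|=2: {0,1}:1  {1,4}:2  {3,4}:1
  |U|=3: {0,1,4}:3  {1,3,4}:3  {2,3,4}:1
  start at 0(c): 4
  start at 2(b): 6
sum over floor = 10

10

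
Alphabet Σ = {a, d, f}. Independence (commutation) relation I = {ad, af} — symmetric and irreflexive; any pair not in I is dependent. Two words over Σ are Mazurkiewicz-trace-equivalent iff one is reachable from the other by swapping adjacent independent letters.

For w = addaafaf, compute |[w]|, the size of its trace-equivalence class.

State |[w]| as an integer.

70

#0=a has no predecessor
#1=d has no predecessor
#2=d depends on [1:d]
#3=a depends on [0:a]
#4=a depends on [3:a]
#5=f depends on [2:d]
#6=a depends on [4:a]
#7=f depends on [5:f]
sources: [0:a, 1:d]
N(rest) = Σ N(rest − s) over sources s of rest; N(one piece) = 1:
  size 1 → [6]=1  [7]=1
  size 2 → [4,6]=1  [5,7]=1  [6,7]=2
  size 3 → [2,5,7]=1  [3,4,6]=1  [4,6,7]=3  [5,6,7]=3
  size 4 → [0,3,4,6]=1  [1,2,5,7]=1  [2,5,6,7]=4  [3,4,6,7]=4  [4,5,6,7]=6
  size 5 → [0,3,4,6,7]=5  [1,2,5,6,7]=5  [2,4,5,6,7]=10  [3,4,5,6,7]=10
  size 6 → [0,3,4,5,6,7]=15  [1,2,4,5,6,7]=15  [2,3,4,5,6,7]=20
  first=0(a) contributes 35
  first=1(d) contributes 35
|[w]| = 70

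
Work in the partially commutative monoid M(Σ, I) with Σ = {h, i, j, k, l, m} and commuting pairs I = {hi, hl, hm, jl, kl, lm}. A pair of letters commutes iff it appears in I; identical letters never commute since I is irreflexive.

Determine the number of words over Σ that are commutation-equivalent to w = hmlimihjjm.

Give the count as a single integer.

0(h) covers ∅
1(m) covers ∅
2(l) covers ∅
3(i) covers 1:m, 2:l
4(m) covers 3:i
5(i) covers 4:m
6(h) covers 0:h
7(j) covers 5:i, 6:h
8(j) covers 7:j
9(m) covers 8:j
floor of heap: 0:h, 1:m, 2:l
completions by unplaced set U, small U first (add the entries for U minus each lowest piece of U):
  |U|=1: {9}:1
  |U|=2: {8,9}:1
  |U|=3: {7,8,9}:1
  |U|=4: {5,7,8,9}:1  {6,7,8,9}:1
  |U|=5: {0,6,7,8,9}:1  {4,5,7,8,9}:1  {5,6,7,8,9}:2
  |U|=6: {0,5,6,7,8,9}:3  {3,4,5,7,8,9}:1  {4,5,6,7,8,9}:3
  |U|=7: {0,4,5,6,7,8,9}:6  {1,3,4,5,7,8,9}:1  {2,3,4,5,7,8,9}:1  {3,4,5,6,7,8,9}:4
  |U|=8: {0,3,4,5,6,7,8,9}:10  {1,2,3,4,5,7,8,9}:2  {1,3,4,5,6,7,8,9}:5  {2,3,4,5,6,7,8,9}:5
  start at 0(h): 12
  start at 1(m): 15
  start at 2(l): 15
sum over floor = 42

42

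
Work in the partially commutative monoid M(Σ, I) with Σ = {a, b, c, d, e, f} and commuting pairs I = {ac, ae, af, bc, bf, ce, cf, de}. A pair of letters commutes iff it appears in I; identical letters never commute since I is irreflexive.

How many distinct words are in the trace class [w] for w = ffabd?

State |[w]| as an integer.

6

piece 0:f — minimal
piece 1:f rests on {0:f}
piece 2:a — minimal
piece 3:b rests on {2:a}
piece 4:d rests on {1:f, 3:b}
minimal pieces: {0:f, 2:a}
ways to finish when only these pieces remain (= sum over removing one remaining piece with nothing left below it):
  1 left: {4}→1
  2 left: {1,4}→1  {3,4}→1
  3 left: {0,1,4}→1  {1,3,4}→2  {2,3,4}→1
  placing 0:f first → 3 extensions
  placing 2:a first → 3 extensions
total linear extensions = 6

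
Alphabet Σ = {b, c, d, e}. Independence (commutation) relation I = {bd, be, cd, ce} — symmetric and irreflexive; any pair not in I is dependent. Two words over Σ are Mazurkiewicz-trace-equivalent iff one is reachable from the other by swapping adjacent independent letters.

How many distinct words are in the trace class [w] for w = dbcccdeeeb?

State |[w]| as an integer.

252

0(d) covers ∅
1(b) covers ∅
2(c) covers 1:b
3(c) covers 2:c
4(c) covers 3:c
5(d) covers 0:d
6(e) covers 5:d
7(e) covers 6:e
8(e) covers 7:e
9(b) covers 4:c
floor of heap: 0:d, 1:b
completions by unplaced set U, small U first (add the entries for U minus each lowest piece of U):
  |U|=1: {8}:1  {9}:1
  |U|=2: {4,9}:1  {7,8}:1  {8,9}:2
  |U|=3: {3,4,9}:1  {4,8,9}:3  {6,7,8}:1  {7,8,9}:3
  |U|=4: {2,3,4,9}:1  {3,4,8,9}:4  {4,7,8,9}:6  {5,6,7,8}:1  {6,7,8,9}:4
  |U|=5: {0,5,6,7,8}:1  {1,2,3,4,9}:1  {2,3,4,8,9}:5  {3,4,7,8,9}:10  {4,6,7,8,9}:10  {5,6,7,8,9}:5
  |U|=6: {0,5,6,7,8,9}:6  {1,2,3,4,8,9}:6  {2,3,4,7,8,9}:15  {3,4,6,7,8,9}:20  {4,5,6,7,8,9}:15
  |U|=7: {0,4,5,6,7,8,9}:21  {1,2,3,4,7,8,9}:21  {2,3,4,6,7,8,9}:35  {3,4,5,6,7,8,9}:35
  |U|=8: {0,3,4,5,6,7,8,9}:56  {1,2,3,4,6,7,8,9}:56  {2,3,4,5,6,7,8,9}:70
  start at 0(d): 126
  start at 1(b): 126
sum over floor = 252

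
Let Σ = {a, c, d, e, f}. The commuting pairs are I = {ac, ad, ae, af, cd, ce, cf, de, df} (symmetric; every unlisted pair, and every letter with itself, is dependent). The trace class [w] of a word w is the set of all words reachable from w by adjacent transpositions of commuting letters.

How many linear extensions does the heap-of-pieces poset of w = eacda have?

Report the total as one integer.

0(e) covers ∅
1(a) covers ∅
2(c) covers ∅
3(d) covers ∅
4(a) covers 1:a
floor of heap: 0:e, 1:a, 2:c, 3:d
completions by unplaced set U, small U first (add the entries for U minus each lowest piece of U):
  |U|=1: {0}:1  {2}:1  {3}:1  {4}:1
  |U|=2: {0,2}:2  {0,3}:2  {0,4}:2  {1,4}:1  {2,3}:2  {2,4}:2  {3,4}:2
  |U|=3: {0,1,4}:3  {0,2,3}:6  {0,2,4}:6  {0,3,4}:6  {1,2,4}:3  {1,3,4}:3  {2,3,4}:6
  start at 0(e): 12
  start at 1(a): 24
  start at 2(c): 12
  start at 3(d): 12
sum over floor = 60

60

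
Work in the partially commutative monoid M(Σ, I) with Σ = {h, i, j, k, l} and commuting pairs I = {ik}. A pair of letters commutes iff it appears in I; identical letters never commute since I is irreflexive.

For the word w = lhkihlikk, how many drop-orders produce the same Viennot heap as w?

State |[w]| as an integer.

drop 0:l onto floor
drop 1:h onto {0:l}
drop 2:k onto {1:h}
drop 3:i onto {1:h}
drop 4:h onto {2:k, 3:i}
drop 5:l onto {4:h}
drop 6:i onto {5:l}
drop 7:k onto {5:l}
drop 8:k onto {7:k}
ground layer = {0:l}
drop-orders for the pieces not yet dropped (sum over which currently-grounded one goes next):
  1 to go: {6} 1  {8} 1
  2 to go: {6,8} 2  {7,8} 1
  3 to go: {6,7,8} 3
  4 to go: {5,6,7,8} 3
  5 to go: {4,5,6,7,8} 3
  6 to go: {2,4,5,6,7,8} 3  {3,4,5,6,7,8} 3
  7 to go: {2,3,4,5,6,7,8} 6
  if 0:l drops first: 6 orders

6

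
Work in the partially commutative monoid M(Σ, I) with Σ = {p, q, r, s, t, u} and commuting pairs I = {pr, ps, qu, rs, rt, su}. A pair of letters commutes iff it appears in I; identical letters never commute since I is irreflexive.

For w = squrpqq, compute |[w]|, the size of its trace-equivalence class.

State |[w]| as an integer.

drop 0:s onto floor
drop 1:q onto {0:s}
drop 2:u onto floor
drop 3:r onto {1:q, 2:u}
drop 4:p onto {1:q, 2:u}
drop 5:q onto {3:r, 4:p}
drop 6:q onto {5:q}
ground layer = {0:s, 2:u}
drop-orders for the pieces not yet dropped (sum over which currently-grounded one goes next):
  1 to go: {6} 1
  2 to go: {5,6} 1
  3 to go: {3,5,6} 1  {4,5,6} 1
  4 to go: {3,4,5,6} 2
  5 to go: {1,3,4,5,6} 2  {2,3,4,5,6} 2
  if 0:s drops first: 4 orders
  if 2:u drops first: 2 orders
heap linearizations: 6

6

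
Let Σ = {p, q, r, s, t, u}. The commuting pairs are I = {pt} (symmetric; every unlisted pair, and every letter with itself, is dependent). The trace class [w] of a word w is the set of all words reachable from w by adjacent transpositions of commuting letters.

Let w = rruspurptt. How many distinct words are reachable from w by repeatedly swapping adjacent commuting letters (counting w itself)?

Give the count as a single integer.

drop 0:r onto floor
drop 1:r onto {0:r}
drop 2:u onto {1:r}
drop 3:s onto {2:u}
drop 4:p onto {3:s}
drop 5:u onto {4:p}
drop 6:r onto {5:u}
drop 7:p onto {6:r}
drop 8:t onto {6:r}
drop 9:t onto {8:t}
ground layer = {0:r}
drop-orders for the pieces not yet dropped (sum over which currently-grounded one goes next):
  1 to go: {7} 1  {9} 1
  2 to go: {7,9} 2  {8,9} 1
  3 to go: {7,8,9} 3
  4 to go: {6,7,8,9} 3
  5 to go: {5,6,7,8,9} 3
  6 to go: {4,5,6,7,8,9} 3
  7 to go: {3,4,5,6,7,8,9} 3
  8 to go: {2,3,4,5,6,7,8,9} 3
  if 0:r drops first: 3 orders

3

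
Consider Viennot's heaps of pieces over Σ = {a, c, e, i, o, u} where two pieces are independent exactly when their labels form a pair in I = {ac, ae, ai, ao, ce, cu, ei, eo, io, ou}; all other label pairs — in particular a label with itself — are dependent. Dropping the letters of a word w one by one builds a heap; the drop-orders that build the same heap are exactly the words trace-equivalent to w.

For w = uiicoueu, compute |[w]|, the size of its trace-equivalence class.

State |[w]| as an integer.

10

drop 0:u onto floor
drop 1:i onto {0:u}
drop 2:i onto {1:i}
drop 3:c onto {2:i}
drop 4:o onto {3:c}
drop 5:u onto {2:i}
drop 6:e onto {5:u}
drop 7:u onto {6:e}
ground layer = {0:u}
drop-orders for the pieces not yet dropped (sum over which currently-grounded one goes next):
  1 to go: {4} 1  {7} 1
  2 to go: {3,4} 1  {4,7} 2  {6,7} 1
  3 to go: {3,4,7} 3  {4,6,7} 3  {5,6,7} 1
  4 to go: {3,4,6,7} 6  {4,5,6,7} 4
  5 to go: {3,4,5,6,7} 10
  6 to go: {2,3,4,5,6,7} 10
  if 0:u drops first: 10 orders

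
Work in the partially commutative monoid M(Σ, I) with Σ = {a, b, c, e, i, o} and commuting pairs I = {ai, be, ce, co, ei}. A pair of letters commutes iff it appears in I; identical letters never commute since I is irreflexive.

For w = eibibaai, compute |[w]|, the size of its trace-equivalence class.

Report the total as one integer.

drop 0:e onto floor
drop 1:i onto floor
drop 2:b onto {1:i}
drop 3:i onto {2:b}
drop 4:b onto {3:i}
drop 5:a onto {0:e, 4:b}
drop 6:a onto {5:a}
drop 7:i onto {4:b}
ground layer = {0:e, 1:i}
drop-orders for the pieces not yet dropped (sum over which currently-grounded one goes next):
  1 to go: {6} 1  {7} 1
  2 to go: {5,6} 1  {6,7} 2
  3 to go: {0,5,6} 1  {5,6,7} 3
  4 to go: {0,5,6,7} 4  {4,5,6,7} 3
  5 to go: {0,4,5,6,7} 7  {3,4,5,6,7} 3
  6 to go: {0,3,4,5,6,7} 10  {2,3,4,5,6,7} 3
  if 0:e drops first: 3 orders
  if 1:i drops first: 13 orders
heap linearizations: 16

16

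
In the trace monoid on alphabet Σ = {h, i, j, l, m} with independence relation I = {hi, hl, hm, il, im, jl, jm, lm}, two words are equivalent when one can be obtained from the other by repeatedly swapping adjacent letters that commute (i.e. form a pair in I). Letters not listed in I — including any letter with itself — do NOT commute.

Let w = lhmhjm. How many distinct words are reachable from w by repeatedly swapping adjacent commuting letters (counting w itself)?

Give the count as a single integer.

60

piece 0:l — minimal
piece 1:h — minimal
piece 2:m — minimal
piece 3:h rests on {1:h}
piece 4:j rests on {3:h}
piece 5:m rests on {2:m}
minimal pieces: {0:l, 1:h, 2:m}
ways to finish when only these pieces remain (= sum over removing one remaining piece with nothing left below it):
  1 left: {0}→1  {4}→1  {5}→1
  2 left: {0,4}→2  {0,5}→2  {2,5}→1  {3,4}→1  {4,5}→2
  3 left: {0,2,5}→3  {0,3,4}→3  {0,4,5}→6  {1,3,4}→1  {2,4,5}→3  {3,4,5}→3
  4 left: {0,1,3,4}→4  {0,2,4,5}→12  {0,3,4,5}→12  {1,3,4,5}→4  {2,3,4,5}→6
  placing 0:l first → 10 extensions
  placing 1:h first → 30 extensions
  placing 2:m first → 20 extensions
total linear extensions = 60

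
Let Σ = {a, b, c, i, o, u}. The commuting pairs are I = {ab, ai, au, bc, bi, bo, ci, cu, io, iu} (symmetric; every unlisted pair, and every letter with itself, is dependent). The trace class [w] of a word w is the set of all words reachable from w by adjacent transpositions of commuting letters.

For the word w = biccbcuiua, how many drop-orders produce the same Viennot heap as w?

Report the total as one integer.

piece 0:b — minimal
piece 1:i — minimal
piece 2:c — minimal
piece 3:c rests on {2:c}
piece 4:b rests on {0:b}
piece 5:c rests on {3:c}
piece 6:u rests on {4:b}
piece 7:i rests on {1:i}
piece 8:u rests on {6:u}
piece 9:a rests on {5:c}
minimal pieces: {0:b, 1:i, 2:c}
ways to finish when only these pieces remain (= sum over removing one remaining piece with nothing left below it):
  1 left: {7}→1  {8}→1  {9}→1
  2 left: {1,7}→1  {5,9}→1  {6,8}→1  {7,8}→2  {7,9}→2  {8,9}→2
  3 left: {1,7,8}→3  {1,7,9}→3  {3,5,9}→1  {4,6,8}→1  {5,7,9}→3  {5,8,9}→3  {6,7,8}→3  {6,8,9}→3  {7,8,9}→6
  4 left: {0,4,6,8}→1  {1,5,7,9}→6  {1,6,7,8}→6  {1,7,8,9}→12  {2,3,5,9}→1  {3,5,7,9}→4  {3,5,8,9}→4  {4,6,7,8}→4  {4,6,8,9}→4  {5,6,8,9}→6  {5,7,8,9}→12  {6,7,8,9}→12
  5 left: {0,4,6,7,8}→5  {0,4,6,8,9}→5  {1,3,5,7,9}→10  {1,4,6,7,8}→10  {1,5,7,8,9}→30  {1,6,7,8,9}→30  {2,3,5,7,9}→5  {2,3,5,8,9}→5  {3,5,6,8,9}→10  {3,5,7,8,9}→20  {4,5,6,8,9}→10  {4,6,7,8,9}→20  {5,6,7,8,9}→30
  6 left: {0,1,4,6,7,8}→15  {0,4,5,6,8,9}→15  {0,4,6,7,8,9}→30  {1,2,3,5,7,9}→15  {1,3,5,7,8,9}→60  {1,4,6,7,8,9}→60  {1,5,6,7,8,9}→90  {2,3,5,6,8,9}→15  {2,3,5,7,8,9}→30  {3,4,5,6,8,9}→20  {3,5,6,7,8,9}→60  {4,5,6,7,8,9}→60
  7 left: {0,1,4,6,7,8,9}→105  {0,3,4,5,6,8,9}→35  {0,4,5,6,7,8,9}→105  {1,2,3,5,7,8,9}→105  {1,3,5,6,7,8,9}→210  {1,4,5,6,7,8,9}→210  {2,3,4,5,6,8,9}→35  {2,3,5,6,7,8,9}→105  {3,4,5,6,7,8,9}→140
  8 left: {0,1,4,5,6,7,8,9}→420  {0,2,3,4,5,6,8,9}→70  {0,3,4,5,6,7,8,9}→280  {1,2,3,5,6,7,8,9}→420  {1,3,4,5,6,7,8,9}→560  {2,3,4,5,6,7,8,9}→280
  placing 0:b first → 1260 extensions
  placing 1:i first → 630 extensions
  placing 2:c first → 1260 extensions
total linear extensions = 3150

3150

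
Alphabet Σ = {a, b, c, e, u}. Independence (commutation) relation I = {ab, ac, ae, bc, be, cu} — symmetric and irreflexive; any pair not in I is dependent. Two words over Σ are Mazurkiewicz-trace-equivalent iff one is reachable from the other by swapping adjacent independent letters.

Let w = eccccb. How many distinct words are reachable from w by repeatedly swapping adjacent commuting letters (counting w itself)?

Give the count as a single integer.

piece 0:e — minimal
piece 1:c rests on {0:e}
piece 2:c rests on {1:c}
piece 3:c rests on {2:c}
piece 4:c rests on {3:c}
piece 5:b — minimal
minimal pieces: {0:e, 5:b}
ways to finish when only these pieces remain (= sum over removing one remaining piece with nothing left below it):
  1 left: {4}→1  {5}→1
  2 left: {3,4}→1  {4,5}→2
  3 left: {2,3,4}→1  {3,4,5}→3
  4 left: {1,2,3,4}→1  {2,3,4,5}→4
  placing 0:e first → 5 extensions
  placing 5:b first → 1 extensions
total linear extensions = 6

6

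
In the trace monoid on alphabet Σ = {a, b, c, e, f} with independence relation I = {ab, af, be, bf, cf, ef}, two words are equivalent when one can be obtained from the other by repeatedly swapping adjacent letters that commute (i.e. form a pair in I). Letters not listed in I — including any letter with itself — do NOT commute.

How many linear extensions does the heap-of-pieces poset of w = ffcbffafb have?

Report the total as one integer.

drop 0:f onto floor
drop 1:f onto {0:f}
drop 2:c onto floor
drop 3:b onto {2:c}
drop 4:f onto {1:f}
drop 5:f onto {4:f}
drop 6:a onto {2:c}
drop 7:f onto {5:f}
drop 8:b onto {3:b}
ground layer = {0:f, 2:c}
drop-orders for the pieces not yet dropped (sum over which currently-grounded one goes next):
  1 to go: {6} 1  {7} 1  {8} 1
  2 to go: {3,8} 1  {5,7} 1  {6,7} 2  {6,8} 2  {7,8} 2
  3 to go: {3,6,8} 3  {3,7,8} 3  {4,5,7} 1  {5,6,7} 3  {5,7,8} 3  {6,7,8} 6
  4 to go: {1,4,5,7} 1  {2,3,6,8} 3  {3,5,7,8} 6  {3,6,7,8} 12  {4,5,6,7} 4  {4,5,7,8} 4  {5,6,7,8} 12
  5 to go: {0,1,4,5,7} 1  {1,4,5,6,7} 5  {1,4,5,7,8} 5  {2,3,6,7,8} 15  {3,4,5,7,8} 10  {3,5,6,7,8} 30  {4,5,6,7,8} 20
  6 to go: {0,1,4,5,6,7} 6  {0,1,4,5,7,8} 6  {1,3,4,5,7,8} 15  {1,4,5,6,7,8} 30  {2,3,5,6,7,8} 45  {3,4,5,6,7,8} 60
  7 to go: {0,1,3,4,5,7,8} 21  {0,1,4,5,6,7,8} 42  {1,3,4,5,6,7,8} 105  {2,3,4,5,6,7,8} 105
  if 0:f drops first: 210 orders
  if 2:c drops first: 168 orders
heap linearizations: 378

378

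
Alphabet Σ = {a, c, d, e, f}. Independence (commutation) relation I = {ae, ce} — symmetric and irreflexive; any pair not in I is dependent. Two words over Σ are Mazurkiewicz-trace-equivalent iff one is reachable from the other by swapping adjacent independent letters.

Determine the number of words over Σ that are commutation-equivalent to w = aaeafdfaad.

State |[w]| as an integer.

piece 0:a — minimal
piece 1:a rests on {0:a}
piece 2:e — minimal
piece 3:a rests on {1:a}
piece 4:f rests on {2:e, 3:a}
piece 5:d rests on {4:f}
piece 6:f rests on {5:d}
piece 7:a rests on {6:f}
piece 8:a rests on {7:a}
piece 9:d rests on {8:a}
minimal pieces: {0:a, 2:e}
ways to finish when only these pieces remain (= sum over removing one remaining piece with nothing left below it):
  1 left: {9}→1
  2 left: {8,9}→1
  3 left: {7,8,9}→1
  4 left: {6,7,8,9}→1
  5 left: {5,6,7,8,9}→1
  6 left: {4,5,6,7,8,9}→1
  7 left: {2,4,5,6,7,8,9}→1  {3,4,5,6,7,8,9}→1
  8 left: {1,3,4,5,6,7,8,9}→1  {2,3,4,5,6,7,8,9}→2
  placing 0:a first → 3 extensions
  placing 2:e first → 1 extensions
total linear extensions = 4

4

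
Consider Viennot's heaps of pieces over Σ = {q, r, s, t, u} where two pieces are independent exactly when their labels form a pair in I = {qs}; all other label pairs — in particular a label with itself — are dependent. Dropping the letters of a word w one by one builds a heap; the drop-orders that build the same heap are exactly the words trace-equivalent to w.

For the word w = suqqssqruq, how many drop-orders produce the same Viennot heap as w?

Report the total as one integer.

10

piece 0:s — minimal
piece 1:u rests on {0:s}
piece 2:q rests on {1:u}
piece 3:q rests on {2:q}
piece 4:s rests on {1:u}
piece 5:s rests on {4:s}
piece 6:q rests on {3:q}
piece 7:r rests on {5:s, 6:q}
piece 8:u rests on {7:r}
piece 9:q rests on {8:u}
minimal pieces: {0:s}
ways to finish when only these pieces remain (= sum over removing one remaining piece with nothing left below it):
  1 left: {9}→1
  2 left: {8,9}→1
  3 left: {7,8,9}→1
  4 left: {5,7,8,9}→1  {6,7,8,9}→1
  5 left: {3,6,7,8,9}→1  {4,5,7,8,9}→1  {5,6,7,8,9}→2
  6 left: {2,3,6,7,8,9}→1  {3,5,6,7,8,9}→3  {4,5,6,7,8,9}→3
  7 left: {2,3,5,6,7,8,9}→4  {3,4,5,6,7,8,9}→6
  8 left: {2,3,4,5,6,7,8,9}→10
  placing 0:s first → 10 extensions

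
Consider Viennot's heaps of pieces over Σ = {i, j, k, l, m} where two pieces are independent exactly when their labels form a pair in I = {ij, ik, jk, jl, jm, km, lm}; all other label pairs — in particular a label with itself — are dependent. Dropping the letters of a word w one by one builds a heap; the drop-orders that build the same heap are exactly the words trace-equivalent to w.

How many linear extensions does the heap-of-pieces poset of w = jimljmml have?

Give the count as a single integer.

280

drop 0:j onto floor
drop 1:i onto floor
drop 2:m onto {1:i}
drop 3:l onto {1:i}
drop 4:j onto {0:j}
drop 5:m onto {2:m}
drop 6:m onto {5:m}
drop 7:l onto {3:l}
ground layer = {0:j, 1:i}
drop-orders for the pieces not yet dropped (sum over which currently-grounded one goes next):
  1 to go: {4} 1  {6} 1  {7} 1
  2 to go: {0,4} 1  {3,7} 1  {4,6} 2  {4,7} 2  {5,6} 1  {6,7} 2
  3 to go: {0,4,6} 3  {0,4,7} 3  {2,5,6} 1  {3,4,7} 3  {3,6,7} 3  {4,5,6} 3  {4,6,7} 6  {5,6,7} 3
  4 to go: {0,3,4,7} 6  {0,4,5,6} 6  {0,4,6,7} 12  {2,4,5,6} 4  {2,5,6,7} 4  {3,4,6,7} 12  {3,5,6,7} 6  {4,5,6,7} 12
  5 to go: {0,2,4,5,6} 10  {0,3,4,6,7} 30  {0,4,5,6,7} 30  {2,3,5,6,7} 10  {2,4,5,6,7} 20  {3,4,5,6,7} 30
  6 to go: {0,2,4,5,6,7} 60  {0,3,4,5,6,7} 90  {1,2,3,5,6,7} 10  {2,3,4,5,6,7} 60
  if 0:j drops first: 70 orders
  if 1:i drops first: 210 orders
heap linearizations: 280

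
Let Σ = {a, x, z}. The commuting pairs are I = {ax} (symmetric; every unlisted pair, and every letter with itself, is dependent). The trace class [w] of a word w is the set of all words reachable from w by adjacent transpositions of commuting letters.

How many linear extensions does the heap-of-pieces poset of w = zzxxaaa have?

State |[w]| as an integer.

10

piece 0:z — minimal
piece 1:z rests on {0:z}
piece 2:x rests on {1:z}
piece 3:x rests on {2:x}
piece 4:a rests on {1:z}
piece 5:a rests on {4:a}
piece 6:a rests on {5:a}
minimal pieces: {0:z}
ways to finish when only these pieces remain (= sum over removing one remaining piece with nothing left below it):
  1 left: {3}→1  {6}→1
  2 left: {2,3}→1  {3,6}→2  {5,6}→1
  3 left: {2,3,6}→3  {3,5,6}→3  {4,5,6}→1
  4 left: {2,3,5,6}→6  {3,4,5,6}→4
  5 left: {2,3,4,5,6}→10
  placing 0:z first → 10 extensions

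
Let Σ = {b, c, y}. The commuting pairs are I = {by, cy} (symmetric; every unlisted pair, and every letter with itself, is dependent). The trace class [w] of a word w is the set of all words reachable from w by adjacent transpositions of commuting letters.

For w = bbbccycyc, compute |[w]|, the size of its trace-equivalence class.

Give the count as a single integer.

36

drop 0:b onto floor
drop 1:b onto {0:b}
drop 2:b onto {1:b}
drop 3:c onto {2:b}
drop 4:c onto {3:c}
drop 5:y onto floor
drop 6:c onto {4:c}
drop 7:y onto {5:y}
drop 8:c onto {6:c}
ground layer = {0:b, 5:y}
drop-orders for the pieces not yet dropped (sum over which currently-grounded one goes next):
  1 to go: {7} 1  {8} 1
  2 to go: {5,7} 1  {6,8} 1  {7,8} 2
  3 to go: {4,6,8} 1  {5,7,8} 3  {6,7,8} 3
  4 to go: {3,4,6,8} 1  {4,6,7,8} 4  {5,6,7,8} 6
  5 to go: {2,3,4,6,8} 1  {3,4,6,7,8} 5  {4,5,6,7,8} 10
  6 to go: {1,2,3,4,6,8} 1  {2,3,4,6,7,8} 6  {3,4,5,6,7,8} 15
  7 to go: {0,1,2,3,4,6,8} 1  {1,2,3,4,6,7,8} 7  {2,3,4,5,6,7,8} 21
  if 0:b drops first: 28 orders
  if 5:y drops first: 8 orders
heap linearizations: 36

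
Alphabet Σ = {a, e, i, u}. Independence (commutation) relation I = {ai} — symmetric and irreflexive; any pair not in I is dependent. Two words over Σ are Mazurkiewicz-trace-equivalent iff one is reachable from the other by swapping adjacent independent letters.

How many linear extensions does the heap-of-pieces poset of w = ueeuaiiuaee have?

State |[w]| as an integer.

0(u) covers ∅
1(e) covers 0:u
2(e) covers 1:e
3(u) covers 2:e
4(a) covers 3:u
5(i) covers 3:u
6(i) covers 5:i
7(u) covers 4:a, 6:i
8(a) covers 7:u
9(e) covers 8:a
10(e) covers 9:e
floor of heap: 0:u
completions by unplaced set U, small U first (add the entries for U minus each lowest piece of U):
  |U|=1: {10}:1
  |U|=2: {9,10}:1
  |U|=3: {8,9,10}:1
  |U|=4: {7,8,9,10}:1
  |U|=5: {4,7,8,9,10}:1  {6,7,8,9,10}:1
  |U|=6: {4,6,7,8,9,10}:2  {5,6,7,8,9,10}:1
  |U|=7: {4,5,6,7,8,9,10}:3
  |U|=8: {3,4,5,6,7,8,9,10}:3
  |U|=9: {2,3,4,5,6,7,8,9,10}:3
  start at 0(u): 3

3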